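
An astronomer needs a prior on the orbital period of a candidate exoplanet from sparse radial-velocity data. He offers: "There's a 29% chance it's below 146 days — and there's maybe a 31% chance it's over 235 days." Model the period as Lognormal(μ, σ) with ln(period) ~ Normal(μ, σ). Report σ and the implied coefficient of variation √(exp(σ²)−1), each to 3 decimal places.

If T ~ Lognormal(μ,σ) then ln T ~ Normal(μ,σ), so the p-quantile of ln T is μ + z_p·σ.
ln(146) = 4.984 and ln(235) = 5.46; z_{0.29} = -0.5534, z_{0.69} = 0.4959.
σ = (5.46 − 4.984)/(0.4959 − (-0.5534)) = 0.454.
μ = 4.984 − (-0.5534)·0.454 = 5.235.
CV = √(exp(σ²)−1) = √(exp(0.2058)−1) = 0.478.

σ ≈ 0.454, CV ≈ 0.478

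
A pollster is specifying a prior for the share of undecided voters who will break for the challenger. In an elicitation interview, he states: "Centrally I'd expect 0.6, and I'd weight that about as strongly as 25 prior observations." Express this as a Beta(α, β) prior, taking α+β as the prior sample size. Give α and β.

Under the effective-sample-size interpretation, Beta(α, β) has prior mean α/(α+β) and prior sample size α+β.
So α+β = 25 and α/(α+β) = 0.6, giving α = 0.6·25 = 15 and β = 25 − 15 = 10.

α = 15, β = 10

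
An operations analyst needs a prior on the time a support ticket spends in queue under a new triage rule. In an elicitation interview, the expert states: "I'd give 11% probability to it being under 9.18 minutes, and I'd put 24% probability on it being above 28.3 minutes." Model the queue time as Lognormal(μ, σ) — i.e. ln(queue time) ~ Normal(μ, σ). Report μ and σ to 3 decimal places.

μ ≈ 2.931, σ ≈ 0.582

If T ~ Lognormal(μ,σ) then ln T ~ Normal(μ,σ), so the p-quantile of ln T is μ + z_p·σ.
ln(9.18) = 2.217 and ln(28.3) = 3.343; z_{0.11} = -1.227, z_{0.76} = 0.7063.
σ = (3.343 − 2.217)/(0.7063 − (-1.227)) = 0.582.
μ = 2.217 − (-1.227)·0.582 = 2.931.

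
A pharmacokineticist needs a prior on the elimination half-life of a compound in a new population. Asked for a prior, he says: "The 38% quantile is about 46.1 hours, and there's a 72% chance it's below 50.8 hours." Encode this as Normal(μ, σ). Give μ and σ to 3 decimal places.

For Normal(μ,σ), the p-quantile is μ + z_p·σ. Here z_{0.38} = -0.3055, z_{0.72} = 0.5828.
So 46.1 = μ − 0.3055σ and 50.8 = μ + 0.5828σ.
Subtracting: σ = (50.8 − 46.1)/(0.5828 − (-0.3055)) = 5.291.
Then μ = 46.1 − (-0.3055)·5.291 = 47.716.

μ = 47.716, σ = 5.291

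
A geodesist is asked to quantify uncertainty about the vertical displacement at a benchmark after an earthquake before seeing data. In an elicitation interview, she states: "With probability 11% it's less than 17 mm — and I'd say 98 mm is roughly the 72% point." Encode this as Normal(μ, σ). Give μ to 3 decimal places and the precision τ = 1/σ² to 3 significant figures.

μ = 71.908, τ = 0.000499

The p-quantile of Normal(μ,σ) is μ + z_p·σ, with z_{0.11} = -1.227 and z_{0.72} = 0.5828.
Eliminate σ: μ = (z₂·x₁ − z₁·x₂)/(z₂ − z₁) = (0.5828·17 − (-1.227)·98)/1.809 = 71.908.
Then σ = (x₂ − x₁)/(z₂ − z₁) = (98 − 17)/1.809 = 44.767.
Precision τ = 1/σ² = 1/44.77² = 0.000499.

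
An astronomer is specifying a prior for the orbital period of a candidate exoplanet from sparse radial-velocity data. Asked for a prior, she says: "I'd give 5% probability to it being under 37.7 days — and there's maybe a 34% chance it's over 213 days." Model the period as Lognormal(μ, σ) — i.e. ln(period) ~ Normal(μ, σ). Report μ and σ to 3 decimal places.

If T ~ Lognormal(μ,σ) then ln T ~ Normal(μ,σ), so the p-quantile of ln T is μ + z_p·σ.
ln(37.7) = 3.63 and ln(213) = 5.361; z_{0.05} = -1.645, z_{0.66} = 0.4125.
σ = (5.361 − 3.63)/(0.4125 − (-1.645)) = 0.842.
μ = 3.63 − (-1.645)·0.842 = 5.014.

μ ≈ 5.014, σ ≈ 0.842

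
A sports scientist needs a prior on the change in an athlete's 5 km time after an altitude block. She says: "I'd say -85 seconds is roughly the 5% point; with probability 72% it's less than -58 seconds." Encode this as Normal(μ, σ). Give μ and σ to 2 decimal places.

The p-quantile of Normal(μ,σ) is μ + z_p·σ, with z_{0.05} = -1.645 and z_{0.72} = 0.5828.
Eliminate σ: μ = (z₂·x₁ − z₁·x₂)/(z₂ − z₁) = (0.5828·-85 − (-1.645)·-58)/2.228 = -65.06.
Then σ = (x₂ − x₁)/(z₂ − z₁) = (-58 − -85)/2.228 = 12.12.

μ = -65.06, σ = 12.12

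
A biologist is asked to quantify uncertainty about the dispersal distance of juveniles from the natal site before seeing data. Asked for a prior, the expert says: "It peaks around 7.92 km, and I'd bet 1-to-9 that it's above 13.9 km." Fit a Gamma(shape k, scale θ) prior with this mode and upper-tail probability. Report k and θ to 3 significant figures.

Gamma(k,θ) with k>1 has mode (k−1)θ, so θ = 7.92/(k−1).
Need P(X < 13.9) = 0.9 with θ tied to k this way. Start at k = 2, θ = 7.92: P(X<13.9) ≈ 0.524.
Too low — raise k to concentrate. Iterating converges to k ≈ 7.
Then θ = 7.92/(7−1) ≈ 1.32.

k ≈ 7, θ ≈ 1.32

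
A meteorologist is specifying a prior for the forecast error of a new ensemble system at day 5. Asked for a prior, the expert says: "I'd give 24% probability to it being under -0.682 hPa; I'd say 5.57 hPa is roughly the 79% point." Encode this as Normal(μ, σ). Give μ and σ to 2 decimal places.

μ = 2.24, σ = 4.13

The p-quantile of Normal(μ,σ) is μ + z_p·σ, with z_{0.24} = -0.7063 and z_{0.79} = 0.8064.
Eliminate σ: μ = (z₂·x₁ − z₁·x₂)/(z₂ − z₁) = (0.8064·-0.682 − (-0.7063)·5.57)/1.513 = 2.24.
Then σ = (x₂ − x₁)/(z₂ − z₁) = (5.57 − -0.682)/1.513 = 4.13.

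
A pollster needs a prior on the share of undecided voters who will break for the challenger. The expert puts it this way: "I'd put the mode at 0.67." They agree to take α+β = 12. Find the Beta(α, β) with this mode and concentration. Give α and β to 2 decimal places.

α = 7.70, β = 4.30

For α,β > 1 the Beta mode is (α−1)/(α+β−2). With α+β = 12, the mode is (α−1)/10.
Set (α−1)/10 = 0.67 → α = 1 + 0.67·10 = 7.70.
β = 12 − α = 4.30.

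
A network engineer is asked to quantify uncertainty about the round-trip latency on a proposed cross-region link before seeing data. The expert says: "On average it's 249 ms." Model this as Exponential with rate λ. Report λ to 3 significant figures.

λ ≈ 0.00402

Exponential mean = 1/λ, so λ = 1/249.0 = 0.00402.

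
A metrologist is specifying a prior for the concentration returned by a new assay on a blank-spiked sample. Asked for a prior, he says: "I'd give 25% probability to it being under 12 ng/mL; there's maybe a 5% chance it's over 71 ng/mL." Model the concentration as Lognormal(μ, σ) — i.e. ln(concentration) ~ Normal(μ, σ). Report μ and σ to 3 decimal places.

If T ~ Lognormal(μ,σ) then ln T ~ Normal(μ,σ), so the p-quantile of ln T is μ + z_p·σ.
ln(12) = 2.485 and ln(71) = 4.263; z_{0.25} = -0.6745, z_{0.95} = 1.645.
σ = (4.263 − 2.485)/(1.645 − (-0.6745)) = 0.766.
μ = 2.485 − (-0.6745)·0.766 = 3.002.

μ ≈ 3.002, σ ≈ 0.766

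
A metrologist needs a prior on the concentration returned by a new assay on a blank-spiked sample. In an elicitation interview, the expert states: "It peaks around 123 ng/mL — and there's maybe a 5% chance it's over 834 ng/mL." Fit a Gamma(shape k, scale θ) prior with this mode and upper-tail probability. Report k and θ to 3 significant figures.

k ≈ 1.6, θ ≈ 204

Gamma(k,θ) with k>1 has mode (k−1)θ, so θ = 123/(k−1).
Need P(X < 834) = 0.95 with θ tied to k this way. Start at k = 2, θ = 123: P(X<834) ≈ 0.991.
Too high — lower k to spread out. Iterating converges to k ≈ 1.6.
Then θ = 123/(1.6−1) ≈ 204.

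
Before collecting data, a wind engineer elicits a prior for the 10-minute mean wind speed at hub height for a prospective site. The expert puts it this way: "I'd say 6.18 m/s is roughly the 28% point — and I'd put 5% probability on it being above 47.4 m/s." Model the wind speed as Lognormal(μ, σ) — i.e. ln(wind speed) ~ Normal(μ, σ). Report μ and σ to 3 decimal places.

If T ~ Lognormal(μ,σ) then ln T ~ Normal(μ,σ), so the p-quantile of ln T is μ + z_p·σ.
ln(6.18) = 1.821 and ln(47.4) = 3.859; z_{0.28} = -0.5828, z_{0.95} = 1.645.
σ = (3.859 − 1.821)/(1.645 − (-0.5828)) = 0.915.
μ = 1.821 − (-0.5828)·0.915 = 2.354.

μ ≈ 2.354, σ ≈ 0.915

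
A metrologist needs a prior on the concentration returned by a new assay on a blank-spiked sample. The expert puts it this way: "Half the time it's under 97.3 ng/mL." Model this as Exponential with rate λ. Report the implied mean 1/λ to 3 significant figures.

mean ≈ 140 ng/mL

Exponential median = ln 2 / λ, so λ = ln 2 / 97.3 = 0.00712.
Mean = 1/λ = 140 ng/mL.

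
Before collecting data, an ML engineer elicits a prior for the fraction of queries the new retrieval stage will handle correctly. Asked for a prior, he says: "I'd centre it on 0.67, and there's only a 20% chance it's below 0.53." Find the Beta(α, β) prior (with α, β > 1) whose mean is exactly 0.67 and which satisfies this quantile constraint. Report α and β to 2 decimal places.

α ≈ 5.04, β ≈ 2.48

With mean 0.67 fixed, write α = 0.67s, β = 0.33s where s = α+β.
Need P(θ < 0.53) = 0.2 under Beta(0.67s, 0.33s). Normal approximation: (q−m)/√(m(1−m)/s) ≈ z_{0.2} = -0.842, so s ≈ 0.67·0.33·(-0.842)²/(0.53−0.67)² = 8.0.
At s = 8.0: P(θ<0.53) ≈ 0.194. Adjusting to match 0.2 gives s ≈ 7.52.
So α = 0.67·7.52 ≈ 5.04, β = 0.33·7.52 ≈ 2.48.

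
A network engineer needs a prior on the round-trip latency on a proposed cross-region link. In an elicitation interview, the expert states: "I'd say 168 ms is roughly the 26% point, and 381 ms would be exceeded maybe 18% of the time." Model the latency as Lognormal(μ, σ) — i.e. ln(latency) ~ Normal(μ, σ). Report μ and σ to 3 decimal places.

If T ~ Lognormal(μ,σ) then ln T ~ Normal(μ,σ), so the p-quantile of ln T is μ + z_p·σ.
ln(168) = 5.124 and ln(381) = 5.943; z_{0.26} = -0.6433, z_{0.82} = 0.9154.
σ = (5.943 − 5.124)/(0.9154 − (-0.6433)) = 0.525.
μ = 5.124 − (-0.6433)·0.525 = 5.462.

μ ≈ 5.462, σ ≈ 0.525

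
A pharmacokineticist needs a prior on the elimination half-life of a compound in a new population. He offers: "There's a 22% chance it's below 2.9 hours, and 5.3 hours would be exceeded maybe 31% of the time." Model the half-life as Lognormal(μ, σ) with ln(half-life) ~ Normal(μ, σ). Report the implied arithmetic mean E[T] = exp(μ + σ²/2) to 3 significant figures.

E[T] ≈ 4.69 hours

If T ~ Lognormal(μ,σ) then ln T ~ Normal(μ,σ), so the p-quantile of ln T is μ + z_p·σ.
ln(2.9) = 1.065 and ln(5.3) = 1.668; z_{0.22} = -0.7722, z_{0.69} = 0.4959.
σ = (1.668 − 1.065)/(0.4959 − (-0.7722)) = 0.476.
μ = 1.065 − (-0.7722)·0.476 = 1.432.
E[T] = exp(μ + σ²/2) = exp(1.432 + 0.1131) = 4.69 hours.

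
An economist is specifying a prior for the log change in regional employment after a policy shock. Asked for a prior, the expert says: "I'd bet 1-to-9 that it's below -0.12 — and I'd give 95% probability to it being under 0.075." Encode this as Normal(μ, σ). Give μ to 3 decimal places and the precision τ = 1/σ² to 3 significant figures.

For Normal(μ,σ), the p-quantile is μ + z_p·σ. Here z_{0.1} = -1.282, z_{0.95} = 1.645.
So -0.12 = μ − 1.282σ and 0.075 = μ + 1.645σ.
Subtracting: σ = (0.075 − -0.12)/(1.645 − (-1.282)) = 0.067.
Then μ = -0.12 − (-1.282)·0.067 = -0.035.
Precision τ = 1/σ² = 1/0.06663² = 225.

μ = -0.035, τ = 225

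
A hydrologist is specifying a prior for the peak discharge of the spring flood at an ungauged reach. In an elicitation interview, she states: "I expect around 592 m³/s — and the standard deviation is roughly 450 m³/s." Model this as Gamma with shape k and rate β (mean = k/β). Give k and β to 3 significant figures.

For Gamma(k, rate β): mean = k/β, variance = k/β², so CV = 1/√k.
CV = SD/mean = 450/592 = 0.7601, hence k = 1/CV² = 1.73.
Then β = k/mean = 1.73/592 = 0.00292.

k ≈ 1.73, β ≈ 0.00292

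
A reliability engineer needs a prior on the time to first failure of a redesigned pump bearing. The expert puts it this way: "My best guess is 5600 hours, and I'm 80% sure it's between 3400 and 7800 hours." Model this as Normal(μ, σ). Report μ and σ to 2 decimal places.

μ = 5600.00, σ = 1716.67

A symmetric 80% interval runs μ ± z·σ with z = 1.282.
Half-width = 2200, so σ = 2200/1.282 = 1716.67.
μ is the stated best guess, 5600.00.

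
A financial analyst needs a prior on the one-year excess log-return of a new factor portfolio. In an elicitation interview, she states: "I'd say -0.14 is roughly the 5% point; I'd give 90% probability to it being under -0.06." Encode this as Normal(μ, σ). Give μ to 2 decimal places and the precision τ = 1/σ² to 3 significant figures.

μ = -0.10, τ = 1340

For Normal(μ,σ), the p-quantile is μ + z_p·σ. Here z_{0.05} = -1.645, z_{0.9} = 1.282.
So -0.14 = μ − 1.645σ and -0.06 = μ + 1.282σ.
Subtracting: σ = (-0.06 − -0.14)/(1.282 − (-1.645)) = 0.03.
Then μ = -0.14 − (-1.645)·0.03 = -0.10.
Precision τ = 1/σ² = 1/0.02734² = 1340.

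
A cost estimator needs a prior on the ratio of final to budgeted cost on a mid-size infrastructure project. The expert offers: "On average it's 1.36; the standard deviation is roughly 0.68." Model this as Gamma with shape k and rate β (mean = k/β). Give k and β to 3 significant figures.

For Gamma(k, rate β): mean = k/β, variance = k/β², so CV = 1/√k.
CV = SD/mean = 0.68/1.36 = 0.5, hence k = 1/CV² = 4.
Then β = k/mean = 4/1.36 = 2.94.

k ≈ 4, β ≈ 2.94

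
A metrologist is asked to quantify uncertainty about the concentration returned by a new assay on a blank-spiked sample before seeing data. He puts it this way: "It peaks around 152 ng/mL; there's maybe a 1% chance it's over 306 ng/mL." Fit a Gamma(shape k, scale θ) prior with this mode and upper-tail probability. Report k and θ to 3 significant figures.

Gamma(k,θ) with k>1 has mode (k−1)θ, so θ = 152/(k−1).
Need P(X < 306) = 0.99 with θ tied to k this way. Start at k = 2, θ = 152: P(X<306) ≈ 0.598.
Too low — raise k to concentrate. Iterating converges to k ≈ 11.
Then θ = 152/(11−1) ≈ 15.2.

k ≈ 11, θ ≈ 15.2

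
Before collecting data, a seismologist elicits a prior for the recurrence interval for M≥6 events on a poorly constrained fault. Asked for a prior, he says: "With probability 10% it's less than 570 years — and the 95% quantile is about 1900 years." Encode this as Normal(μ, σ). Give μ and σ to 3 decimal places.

For Normal(μ,σ), the p-quantile is μ + z_p·σ. Here z_{0.1} = -1.282, z_{0.95} = 1.645.
So 570 = μ − 1.282σ and 1900 = μ + 1.645σ.
Subtracting: σ = (1900 − 570)/(1.645 − (-1.282)) = 454.483.
Then μ = 570 − (-1.282)·454.483 = 1152.443.

μ = 1152.443, σ = 454.483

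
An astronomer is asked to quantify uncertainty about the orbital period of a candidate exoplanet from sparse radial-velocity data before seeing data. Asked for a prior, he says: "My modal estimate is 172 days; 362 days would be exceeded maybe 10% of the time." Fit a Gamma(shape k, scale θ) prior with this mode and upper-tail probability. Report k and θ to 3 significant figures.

k ≈ 4.47, θ ≈ 49.6

Gamma(k,θ) with k>1 has mode (k−1)θ, so θ = 172/(k−1).
Need P(X < 362) = 0.9 with θ tied to k this way. Start at k = 2, θ = 172: P(X<362) ≈ 0.622.
Too low — raise k to concentrate. Iterating converges to k ≈ 4.47.
Then θ = 172/(4.47−1) ≈ 49.6.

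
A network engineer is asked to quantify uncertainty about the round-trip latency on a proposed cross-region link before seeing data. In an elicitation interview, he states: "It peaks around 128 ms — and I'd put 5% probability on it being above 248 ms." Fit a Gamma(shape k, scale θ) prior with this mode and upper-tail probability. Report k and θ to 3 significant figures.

k ≈ 7.35, θ ≈ 20.2

Gamma(k,θ) with k>1 has mode (k−1)θ, so θ = 128/(k−1).
Need P(X < 248) = 0.95 with θ tied to k this way. Start at k = 2, θ = 128: P(X<248) ≈ 0.577.
Too low — raise k to concentrate. Iterating converges to k ≈ 7.35.
Then θ = 128/(7.35−1) ≈ 20.2.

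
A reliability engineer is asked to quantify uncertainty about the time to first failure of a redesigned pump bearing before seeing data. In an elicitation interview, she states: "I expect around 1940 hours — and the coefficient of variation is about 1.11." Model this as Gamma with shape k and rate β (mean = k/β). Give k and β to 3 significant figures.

k ≈ 0.812, β ≈ 0.000418

For Gamma(k, rate β): mean = k/β, variance = k/β², so CV = 1/√k.
CV = 1.11, hence k = 1/CV² = 0.812.
Then β = k/mean = 0.812/1940 = 0.000418.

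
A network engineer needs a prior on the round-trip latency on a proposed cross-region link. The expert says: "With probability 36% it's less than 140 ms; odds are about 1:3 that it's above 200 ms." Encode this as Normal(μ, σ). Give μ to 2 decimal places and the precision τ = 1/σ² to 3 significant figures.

For Normal(μ,σ), the p-quantile is μ + z_p·σ. Here z_{0.36} = -0.3585, z_{0.75} = 0.6745.
So 140 = μ − 0.3585σ and 200 = μ + 0.6745σ.
Subtracting: σ = (200 − 140)/(0.6745 − (-0.3585)) = 58.09.
Then μ = 140 − (-0.3585)·58.09 = 160.82.
Precision τ = 1/σ² = 1/58.09² = 0.000296.

μ = 160.82, τ = 0.000296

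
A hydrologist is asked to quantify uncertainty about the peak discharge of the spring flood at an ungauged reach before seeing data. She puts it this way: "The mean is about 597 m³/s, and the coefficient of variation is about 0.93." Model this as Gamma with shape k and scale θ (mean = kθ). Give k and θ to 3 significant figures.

k ≈ 1.16, θ ≈ 516

For Gamma(k, scale θ): mean = kθ, variance = kθ², so CV = 1/√k.
CV = 0.93, hence k = 1/CV² = 1.16.
Then θ = mean/k = 597/1.16 = 516.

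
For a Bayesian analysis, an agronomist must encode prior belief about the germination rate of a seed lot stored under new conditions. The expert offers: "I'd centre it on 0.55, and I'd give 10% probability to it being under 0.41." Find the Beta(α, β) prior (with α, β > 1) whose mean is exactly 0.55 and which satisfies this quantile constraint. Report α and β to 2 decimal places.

With mean 0.55 fixed, write α = 0.55s, β = 0.45s where s = α+β.
Need P(θ < 0.41) = 0.1 under Beta(0.55s, 0.45s). Normal approximation: (q−m)/√(m(1−m)/s) ≈ z_{0.1} = -1.28, so s ≈ 0.55·0.45·(-1.28)²/(0.41−0.55)² = 20.7.
At s = 20.7: P(θ<0.41) ≈ 0.100. Adjusting to match 0.1 gives s ≈ 20.72.
So α = 0.55·20.72 ≈ 11.39, β = 0.45·20.72 ≈ 9.32.

α ≈ 11.39, β ≈ 9.32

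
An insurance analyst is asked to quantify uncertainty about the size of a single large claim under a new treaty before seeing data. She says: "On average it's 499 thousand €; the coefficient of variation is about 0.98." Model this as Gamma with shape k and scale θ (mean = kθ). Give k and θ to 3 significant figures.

k ≈ 1.04, θ ≈ 479

For Gamma(k, scale θ): mean = kθ, variance = kθ², so CV = 1/√k.
CV = 0.98, hence k = 1/CV² = 1.04.
Then θ = mean/k = 499/1.04 = 479.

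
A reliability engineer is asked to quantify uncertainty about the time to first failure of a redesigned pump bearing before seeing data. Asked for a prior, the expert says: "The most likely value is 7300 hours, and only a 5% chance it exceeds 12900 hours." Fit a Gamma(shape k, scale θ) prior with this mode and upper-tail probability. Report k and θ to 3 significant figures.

k ≈ 9.6, θ ≈ 849

Gamma(k,θ) with k>1 has mode (k−1)θ, so θ = 7300/(k−1).
Need P(X < 12900) = 0.95 with θ tied to k this way. Start at k = 2, θ = 7300: P(X<12900) ≈ 0.527.
Too low — raise k to concentrate. Iterating converges to k ≈ 9.6.
Then θ = 7300/(9.6−1) ≈ 849.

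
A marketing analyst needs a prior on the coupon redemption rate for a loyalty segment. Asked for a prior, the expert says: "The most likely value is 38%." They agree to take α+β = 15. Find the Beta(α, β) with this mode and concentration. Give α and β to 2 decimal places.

For α,β > 1 the Beta mode is (α−1)/(α+β−2). With α+β = 15, the mode is (α−1)/13.
Set (α−1)/13 = 0.38 → α = 1 + 0.38·13 = 5.94.
β = 15 − α = 9.06.

α = 5.94, β = 9.06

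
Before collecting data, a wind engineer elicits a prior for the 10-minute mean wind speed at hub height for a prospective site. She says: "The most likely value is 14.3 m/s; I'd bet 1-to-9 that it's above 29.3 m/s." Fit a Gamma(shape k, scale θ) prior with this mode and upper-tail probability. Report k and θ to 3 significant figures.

k ≈ 4.73, θ ≈ 3.83

Gamma(k,θ) with k>1 has mode (k−1)θ, so θ = 14.3/(k−1).
Need P(X < 29.3) = 0.9 with θ tied to k this way. Start at k = 2, θ = 14.3: P(X<29.3) ≈ 0.607.
Too low — raise k to concentrate. Iterating converges to k ≈ 4.73.
Then θ = 14.3/(4.73−1) ≈ 3.83.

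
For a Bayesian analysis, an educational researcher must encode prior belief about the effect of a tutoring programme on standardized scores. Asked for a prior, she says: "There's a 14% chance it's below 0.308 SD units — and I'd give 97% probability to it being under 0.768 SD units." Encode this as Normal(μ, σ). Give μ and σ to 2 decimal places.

μ = 0.48, σ = 0.16

For Normal(μ,σ), the p-quantile is μ + z_p·σ. Here z_{0.14} = -1.08, z_{0.97} = 1.881.
So 0.308 = μ − 1.08σ and 0.768 = μ + 1.881σ.
Subtracting: σ = (0.768 − 0.308)/(1.881 − (-1.08)) = 0.16.
Then μ = 0.308 − (-1.08)·0.16 = 0.48.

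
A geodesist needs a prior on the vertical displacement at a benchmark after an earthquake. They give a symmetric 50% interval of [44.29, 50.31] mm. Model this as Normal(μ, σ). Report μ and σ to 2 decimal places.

μ = 47.30, σ = 4.46

A symmetric 50% interval runs μ ± z·σ with z = 0.6745.
Half-width = 3.01, so σ = 3.01/0.6745 = 4.46.
μ is the interval midpoint, 47.30.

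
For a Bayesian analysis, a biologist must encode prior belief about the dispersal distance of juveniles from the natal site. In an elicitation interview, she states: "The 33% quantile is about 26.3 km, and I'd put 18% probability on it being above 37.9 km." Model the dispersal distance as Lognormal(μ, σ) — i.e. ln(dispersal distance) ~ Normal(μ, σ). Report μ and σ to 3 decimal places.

If T ~ Lognormal(μ,σ) then ln T ~ Normal(μ,σ), so the p-quantile of ln T is μ + z_p·σ.
ln(26.3) = 3.27 and ln(37.9) = 3.635; z_{0.33} = -0.4399, z_{0.82} = 0.9154.
σ = (3.635 − 3.27)/(0.9154 − (-0.4399)) = 0.270.
μ = 3.27 − (-0.4399)·0.270 = 3.388.

μ ≈ 3.388, σ ≈ 0.270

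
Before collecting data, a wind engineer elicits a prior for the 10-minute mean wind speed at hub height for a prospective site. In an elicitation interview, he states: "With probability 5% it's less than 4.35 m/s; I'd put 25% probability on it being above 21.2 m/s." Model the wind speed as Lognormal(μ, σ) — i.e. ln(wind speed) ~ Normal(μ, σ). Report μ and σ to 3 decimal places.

If T ~ Lognormal(μ,σ) then ln T ~ Normal(μ,σ), so the p-quantile of ln T is μ + z_p·σ.
ln(4.35) = 1.47 and ln(21.2) = 3.054; z_{0.05} = -1.645, z_{0.75} = 0.6745.
σ = (3.054 − 1.47)/(0.6745 − (-1.645)) = 0.683.
μ = 1.47 − (-1.645)·0.683 = 2.593.

μ ≈ 2.593, σ ≈ 0.683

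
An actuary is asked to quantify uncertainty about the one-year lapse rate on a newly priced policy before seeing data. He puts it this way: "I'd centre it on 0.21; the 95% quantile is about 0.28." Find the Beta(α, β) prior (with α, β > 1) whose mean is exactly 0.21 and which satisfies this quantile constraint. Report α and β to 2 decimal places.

α ≈ 20.92, β ≈ 78.70

With mean 0.21 fixed, write α = 0.21s, β = 0.79s where s = α+β.
Need P(θ < 0.28) = 0.95 under Beta(0.21s, 0.79s). Normal approximation: (q−m)/√(m(1−m)/s) ≈ z_{0.95} = 1.64, so s ≈ 0.21·0.79·(1.64)²/(0.28−0.21)² = 91.6.
At s = 91.6: P(θ<0.28) ≈ 0.943. Adjusting to match 0.95 gives s ≈ 99.61.
So α = 0.21·99.61 ≈ 20.92, β = 0.79·99.61 ≈ 78.70.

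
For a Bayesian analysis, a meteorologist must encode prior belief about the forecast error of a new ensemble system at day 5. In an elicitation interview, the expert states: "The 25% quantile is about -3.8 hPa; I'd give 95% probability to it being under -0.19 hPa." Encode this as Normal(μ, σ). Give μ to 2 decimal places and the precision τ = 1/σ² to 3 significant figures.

The p-quantile of Normal(μ,σ) is μ + z_p·σ, with z_{0.25} = -0.6745 and z_{0.95} = 1.645.
Eliminate σ: μ = (z₂·x₁ − z₁·x₂)/(z₂ − z₁) = (1.645·-3.8 − (-0.6745)·-0.19)/2.319 = -2.75.
Then σ = (x₂ − x₁)/(z₂ − z₁) = (-0.19 − -3.8)/2.319 = 1.56.
Precision τ = 1/σ² = 1/1.556² = 0.413.

μ = -2.75, τ = 0.413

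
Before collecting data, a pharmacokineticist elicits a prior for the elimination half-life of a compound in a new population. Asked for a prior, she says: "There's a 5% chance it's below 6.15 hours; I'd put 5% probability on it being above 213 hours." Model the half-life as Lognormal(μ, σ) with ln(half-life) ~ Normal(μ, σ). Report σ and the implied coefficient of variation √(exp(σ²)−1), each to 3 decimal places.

If T ~ Lognormal(μ,σ) then ln T ~ Normal(μ,σ), so the p-quantile of ln T is μ + z_p·σ.
ln(6.15) = 1.816 and ln(213) = 5.361; z_{0.05} = -1.645, z_{0.95} = 1.645.
σ = (5.361 − 1.816)/(1.645 − (-1.645)) = 1.078.
μ = 1.816 − (-1.645)·1.078 = 3.589.
CV = √(exp(σ²)−1) = √(exp(1.1611)−1) = 1.481.

σ ≈ 1.078, CV ≈ 1.481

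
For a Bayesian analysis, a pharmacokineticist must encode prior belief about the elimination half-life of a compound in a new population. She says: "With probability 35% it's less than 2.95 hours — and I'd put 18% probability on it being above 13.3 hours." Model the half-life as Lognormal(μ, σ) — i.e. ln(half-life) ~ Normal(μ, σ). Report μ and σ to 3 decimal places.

If T ~ Lognormal(μ,σ) then ln T ~ Normal(μ,σ), so the p-quantile of ln T is μ + z_p·σ.
ln(2.95) = 1.082 and ln(13.3) = 2.588; z_{0.35} = -0.3853, z_{0.82} = 0.9154.
σ = (2.588 − 1.082)/(0.9154 − (-0.3853)) = 1.158.
μ = 1.082 − (-0.3853)·1.158 = 1.528.

μ ≈ 1.528, σ ≈ 1.158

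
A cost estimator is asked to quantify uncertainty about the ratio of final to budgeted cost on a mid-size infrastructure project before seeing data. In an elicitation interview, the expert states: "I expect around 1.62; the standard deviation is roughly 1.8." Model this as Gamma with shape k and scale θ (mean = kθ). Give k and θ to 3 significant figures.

For Gamma(k, scale θ): mean = kθ, variance = kθ², so CV = 1/√k.
CV = SD/mean = 1.8/1.62 = 1.111, hence k = 1/CV² = 0.81.
Then θ = mean/k = 1.62/0.81 = 2.

k ≈ 0.81, θ ≈ 2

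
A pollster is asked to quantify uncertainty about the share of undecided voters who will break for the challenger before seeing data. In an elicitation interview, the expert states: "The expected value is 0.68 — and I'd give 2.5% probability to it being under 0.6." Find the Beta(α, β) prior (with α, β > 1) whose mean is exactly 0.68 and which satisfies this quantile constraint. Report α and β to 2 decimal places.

α ≈ 93.54, β ≈ 44.02

With mean 0.68 fixed, write α = 0.68s, β = 0.32s where s = α+β.
Need P(θ < 0.6) = 0.025 under Beta(0.68s, 0.32s). Normal approximation: (q−m)/√(m(1−m)/s) ≈ z_{0.025} = -1.96, so s ≈ 0.68·0.32·(-1.96)²/(0.6−0.68)² = 130.6.
At s = 130.6: P(θ<0.6) ≈ 0.028. Adjusting to match 0.025 gives s ≈ 137.56.
So α = 0.68·137.56 ≈ 93.54, β = 0.32·137.56 ≈ 44.02.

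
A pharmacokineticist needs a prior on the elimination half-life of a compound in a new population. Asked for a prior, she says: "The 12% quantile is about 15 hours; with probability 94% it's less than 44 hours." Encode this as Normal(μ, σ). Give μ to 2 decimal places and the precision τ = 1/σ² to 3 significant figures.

μ = 27.48, τ = 0.00886

For Normal(μ,σ), the p-quantile is μ + z_p·σ. Here z_{0.12} = -1.175, z_{0.94} = 1.555.
So 15 = μ − 1.175σ and 44 = μ + 1.555σ.
Subtracting: σ = (44 − 15)/(1.555 − (-1.175)) = 10.62.
Then μ = 15 − (-1.175)·10.62 = 27.48.
Precision τ = 1/σ² = 1/10.62² = 0.00886.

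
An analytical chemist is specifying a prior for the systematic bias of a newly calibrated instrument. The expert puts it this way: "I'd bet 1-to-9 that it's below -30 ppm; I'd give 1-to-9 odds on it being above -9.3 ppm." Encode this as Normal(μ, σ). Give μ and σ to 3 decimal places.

For Normal(μ,σ), the p-quantile is μ + z_p·σ. Here z_{0.1} = -1.282, z_{0.9} = 1.282.
So -30 = μ − 1.282σ and -9.3 = μ + 1.282σ.
Subtracting: σ = (-9.3 − -30)/(1.282 − (-1.282)) = 8.076.
Then μ = -30 − (-1.282)·8.076 = -19.650.

μ = -19.650, σ = 8.076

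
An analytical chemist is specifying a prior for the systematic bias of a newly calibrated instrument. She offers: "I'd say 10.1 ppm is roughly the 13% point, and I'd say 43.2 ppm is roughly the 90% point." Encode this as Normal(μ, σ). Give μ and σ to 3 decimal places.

μ = 25.584, σ = 13.746

For Normal(μ,σ), the p-quantile is μ + z_p·σ. Here z_{0.13} = -1.126, z_{0.9} = 1.282.
So 10.1 = μ − 1.126σ and 43.2 = μ + 1.282σ.
Subtracting: σ = (43.2 − 10.1)/(1.282 − (-1.126)) = 13.746.
Then μ = 10.1 − (-1.126)·13.746 = 25.584.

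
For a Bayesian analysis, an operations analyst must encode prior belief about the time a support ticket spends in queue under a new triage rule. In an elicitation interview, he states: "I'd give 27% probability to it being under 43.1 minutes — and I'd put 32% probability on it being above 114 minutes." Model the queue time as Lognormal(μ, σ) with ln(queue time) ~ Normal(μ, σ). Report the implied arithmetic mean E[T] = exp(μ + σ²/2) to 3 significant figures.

If T ~ Lognormal(μ,σ) then ln T ~ Normal(μ,σ), so the p-quantile of ln T is μ + z_p·σ.
ln(43.1) = 3.764 and ln(114) = 4.736; z_{0.27} = -0.6128, z_{0.68} = 0.4677.
σ = (4.736 − 3.764)/(0.4677 − (-0.6128)) = 0.900.
μ = 3.764 − (-0.6128)·0.900 = 4.315.
E[T] = exp(μ + σ²/2) = exp(4.315 + 0.4052) = 112 minutes.

E[T] ≈ 112 minutes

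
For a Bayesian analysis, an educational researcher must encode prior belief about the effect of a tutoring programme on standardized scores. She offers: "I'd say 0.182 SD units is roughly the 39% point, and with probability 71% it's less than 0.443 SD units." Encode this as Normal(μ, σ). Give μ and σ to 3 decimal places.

For Normal(μ,σ), the p-quantile is μ + z_p·σ. Here z_{0.39} = -0.2793, z_{0.71} = 0.5534.
So 0.182 = μ − 0.2793σ and 0.443 = μ + 0.5534σ.
Subtracting: σ = (0.443 − 0.182)/(0.5534 − (-0.2793)) = 0.313.
Then μ = 0.182 − (-0.2793)·0.313 = 0.270.

μ = 0.270, σ = 0.313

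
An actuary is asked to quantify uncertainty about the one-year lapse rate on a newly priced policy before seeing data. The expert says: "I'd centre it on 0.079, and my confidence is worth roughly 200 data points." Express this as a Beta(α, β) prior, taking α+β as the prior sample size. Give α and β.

Under the effective-sample-size interpretation, Beta(α, β) has prior mean α/(α+β) and prior sample size α+β.
So α+β = 200 and α/(α+β) = 0.079, giving α = 0.079·200 = 15.8 and β = 200 − 15.8 = 184.2.

α = 15.8, β = 184.2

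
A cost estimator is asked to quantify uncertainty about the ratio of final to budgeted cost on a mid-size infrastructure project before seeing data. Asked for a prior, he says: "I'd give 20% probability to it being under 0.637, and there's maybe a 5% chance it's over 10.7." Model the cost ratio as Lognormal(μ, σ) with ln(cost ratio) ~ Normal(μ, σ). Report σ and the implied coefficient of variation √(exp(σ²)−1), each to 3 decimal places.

σ ≈ 1.135, CV ≈ 1.620

If T ~ Lognormal(μ,σ) then ln T ~ Normal(μ,σ), so the p-quantile of ln T is μ + z_p·σ.
ln(0.637) = -0.451 and ln(10.7) = 2.37; z_{0.2} = -0.8416, z_{0.95} = 1.645.
σ = (2.37 − -0.451)/(1.645 − (-0.8416)) = 1.135.
μ = -0.451 − (-0.8416)·1.135 = 0.504.
CV = √(exp(σ²)−1) = √(exp(1.2874)−1) = 1.620.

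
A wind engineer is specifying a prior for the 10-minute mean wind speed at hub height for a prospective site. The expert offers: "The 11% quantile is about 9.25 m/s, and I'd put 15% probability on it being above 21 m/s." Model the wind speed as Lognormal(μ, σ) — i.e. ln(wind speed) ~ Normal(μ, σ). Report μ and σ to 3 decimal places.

μ ≈ 2.669, σ ≈ 0.362

If T ~ Lognormal(μ,σ) then ln T ~ Normal(μ,σ), so the p-quantile of ln T is μ + z_p·σ.
ln(9.25) = 2.225 and ln(21) = 3.045; z_{0.11} = -1.227, z_{0.85} = 1.036.
σ = (3.045 − 2.225)/(1.036 − (-1.227)) = 0.362.
μ = 2.225 − (-1.227)·0.362 = 2.669.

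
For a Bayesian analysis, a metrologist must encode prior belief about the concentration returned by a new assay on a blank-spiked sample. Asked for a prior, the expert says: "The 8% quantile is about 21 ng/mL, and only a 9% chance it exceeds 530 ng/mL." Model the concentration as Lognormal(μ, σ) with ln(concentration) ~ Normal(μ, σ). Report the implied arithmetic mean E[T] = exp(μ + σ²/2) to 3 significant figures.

If T ~ Lognormal(μ,σ) then ln T ~ Normal(μ,σ), so the p-quantile of ln T is μ + z_p·σ.
ln(21) = 3.045 and ln(530) = 6.273; z_{0.08} = -1.405, z_{0.91} = 1.341.
σ = (6.273 − 3.045)/(1.341 − (-1.405)) = 1.176.
μ = 3.045 − (-1.405)·1.176 = 4.697.
E[T] = exp(μ + σ²/2) = exp(4.697 + 0.6912) = 219 ng/mL.

E[T] ≈ 219 ng/mL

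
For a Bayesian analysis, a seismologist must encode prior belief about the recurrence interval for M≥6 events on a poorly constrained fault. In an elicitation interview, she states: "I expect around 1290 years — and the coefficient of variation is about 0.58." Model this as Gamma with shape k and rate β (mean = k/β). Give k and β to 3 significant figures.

k ≈ 2.97, β ≈ 0.0023

For Gamma(k, rate β): mean = k/β, variance = k/β², so CV = 1/√k.
CV = 0.58, hence k = 1/CV² = 2.97.
Then β = k/mean = 2.97/1290 = 0.0023.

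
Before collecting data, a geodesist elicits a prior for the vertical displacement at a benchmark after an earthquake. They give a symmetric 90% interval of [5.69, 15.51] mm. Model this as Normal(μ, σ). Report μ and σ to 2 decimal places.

A symmetric 90% interval runs μ ± z·σ with z = 1.645.
Half-width = 4.91, so σ = 4.91/1.645 = 2.99.
μ is the interval midpoint, 10.60.

μ = 10.60, σ = 2.99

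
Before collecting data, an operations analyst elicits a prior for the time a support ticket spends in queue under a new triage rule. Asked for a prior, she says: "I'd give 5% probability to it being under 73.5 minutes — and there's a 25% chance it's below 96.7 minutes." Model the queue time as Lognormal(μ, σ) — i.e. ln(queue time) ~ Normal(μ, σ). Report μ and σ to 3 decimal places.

If T ~ Lognormal(μ,σ) then ln T ~ Normal(μ,σ), so the p-quantile of ln T is μ + z_p·σ.
ln(73.5) = 4.297 and ln(96.7) = 4.572; z_{0.05} = -1.645, z_{0.25} = -0.6745.
σ = (4.572 − 4.297)/(-0.6745 − (-1.645)) = 0.283.
μ = 4.297 − (-1.645)·0.283 = 4.762.

μ ≈ 4.762, σ ≈ 0.283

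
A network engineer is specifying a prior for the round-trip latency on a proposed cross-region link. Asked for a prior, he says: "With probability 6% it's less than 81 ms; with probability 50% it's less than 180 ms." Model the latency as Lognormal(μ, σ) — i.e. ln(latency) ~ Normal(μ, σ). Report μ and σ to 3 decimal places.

If T ~ Lognormal(μ,σ) then ln T ~ Normal(μ,σ), so the p-quantile of ln T is μ + z_p·σ.
ln(81) = 4.394 and ln(180) = 5.193; z_{0.06} = -1.555, z_{0.5} = 0.
σ = (5.193 − 4.394)/(0 − (-1.555)) = 0.514.
μ = 4.394 − (-1.555)·0.514 = 5.193.

μ ≈ 5.193, σ ≈ 0.514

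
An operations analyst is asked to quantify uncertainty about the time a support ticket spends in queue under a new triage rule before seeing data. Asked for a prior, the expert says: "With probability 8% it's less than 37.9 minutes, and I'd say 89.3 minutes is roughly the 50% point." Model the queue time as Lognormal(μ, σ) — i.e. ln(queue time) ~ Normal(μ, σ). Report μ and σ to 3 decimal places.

μ ≈ 4.492, σ ≈ 0.610

If T ~ Lognormal(μ,σ) then ln T ~ Normal(μ,σ), so the p-quantile of ln T is μ + z_p·σ.
ln(37.9) = 3.635 and ln(89.3) = 4.492; z_{0.08} = -1.405, z_{0.5} = 0.
σ = (4.492 − 3.635)/(0 − (-1.405)) = 0.610.
μ = 3.635 − (-1.405)·0.610 = 4.492.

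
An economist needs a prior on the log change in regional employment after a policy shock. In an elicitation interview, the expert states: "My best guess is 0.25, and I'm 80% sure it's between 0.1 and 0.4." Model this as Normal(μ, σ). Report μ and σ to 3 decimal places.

μ = 0.250, σ = 0.117

A symmetric 80% interval runs μ ± z·σ with z = 1.282.
Half-width = 0.15, so σ = 0.15/1.282 = 0.117.
μ is the stated best guess, 0.250.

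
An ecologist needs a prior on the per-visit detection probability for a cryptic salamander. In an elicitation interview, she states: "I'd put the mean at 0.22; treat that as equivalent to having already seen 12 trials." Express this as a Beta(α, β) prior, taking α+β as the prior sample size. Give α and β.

Under the effective-sample-size interpretation, Beta(α, β) has prior mean α/(α+β) and prior sample size α+β.
So α+β = 12 and α/(α+β) = 0.22, giving α = 0.22·12 = 2.64 and β = 12 − 2.64 = 9.36.

α = 2.64, β = 9.36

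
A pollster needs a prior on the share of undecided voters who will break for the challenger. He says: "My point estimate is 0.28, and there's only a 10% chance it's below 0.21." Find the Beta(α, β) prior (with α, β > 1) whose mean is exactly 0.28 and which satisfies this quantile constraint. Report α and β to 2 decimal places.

With mean 0.28 fixed, write α = 0.28s, β = 0.72s where s = α+β.
Need P(θ < 0.21) = 0.1 under Beta(0.28s, 0.72s). Normal approximation: (q−m)/√(m(1−m)/s) ≈ z_{0.1} = -1.28, so s ≈ 0.28·0.72·(-1.28)²/(0.21−0.28)² = 67.6.
At s = 67.6: P(θ<0.21) ≈ 0.094. Adjusting to match 0.1 gives s ≈ 64.15.
So α = 0.28·64.15 ≈ 17.96, β = 0.72·64.15 ≈ 46.19.

α ≈ 17.96, β ≈ 46.19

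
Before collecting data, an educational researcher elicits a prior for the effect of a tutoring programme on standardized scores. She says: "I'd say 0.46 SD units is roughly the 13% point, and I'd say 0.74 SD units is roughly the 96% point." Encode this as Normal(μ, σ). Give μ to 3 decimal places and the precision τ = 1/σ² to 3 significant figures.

μ = 0.570, τ = 106

For Normal(μ,σ), the p-quantile is μ + z_p·σ. Here z_{0.13} = -1.126, z_{0.96} = 1.751.
So 0.46 = μ − 1.126σ and 0.74 = μ + 1.751σ.
Subtracting: σ = (0.74 − 0.46)/(1.751 − (-1.126)) = 0.097.
Then μ = 0.46 − (-1.126)·0.097 = 0.570.
Precision τ = 1/σ² = 1/0.09732² = 106.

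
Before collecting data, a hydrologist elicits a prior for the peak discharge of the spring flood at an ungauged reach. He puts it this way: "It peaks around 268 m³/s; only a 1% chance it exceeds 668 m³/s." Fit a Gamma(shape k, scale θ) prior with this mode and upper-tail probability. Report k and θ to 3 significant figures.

k ≈ 6.63, θ ≈ 47.6

Gamma(k,θ) with k>1 has mode (k−1)θ, so θ = 268/(k−1).
Need P(X < 668) = 0.99 with θ tied to k this way. Start at k = 2, θ = 268: P(X<668) ≈ 0.711.
Too low — raise k to concentrate. Iterating converges to k ≈ 6.63.
Then θ = 268/(6.63−1) ≈ 47.6.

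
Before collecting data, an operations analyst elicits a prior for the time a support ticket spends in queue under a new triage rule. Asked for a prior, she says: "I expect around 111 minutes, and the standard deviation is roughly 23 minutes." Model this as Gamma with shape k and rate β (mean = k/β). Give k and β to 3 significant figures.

k ≈ 23.3, β ≈ 0.21

For Gamma(k, rate β): mean = k/β, variance = k/β², so CV = 1/√k.
CV = SD/mean = 23/111 = 0.2072, hence k = 1/CV² = 23.3.
Then β = k/mean = 23.3/111 = 0.21.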